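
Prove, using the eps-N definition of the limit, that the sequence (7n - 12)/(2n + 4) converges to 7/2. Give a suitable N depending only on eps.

N = 13/eps

Let eps > 0. For n ≥ 1, |(7n - 12)/(2n + 4) − (7/2)| = |-52|/(2(2n + 4)) = 52/(2(2n + 4)).
Since 2n + 4 ≥ 2n for n ≥ 1, this is ≤ 52/(2·2n) = 13/n.
So |(7n - 12)/(2n + 4) − (7/2)| < eps whenever n > 13/eps.
Take N = 13/eps. If n > N then |(7n - 12)/(2n + 4) − (7/2)| ≤ 13/n < eps.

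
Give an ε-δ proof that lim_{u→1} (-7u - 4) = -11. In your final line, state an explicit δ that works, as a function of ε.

Suppose ε > 0. We need δ > 0 so that 0 < |u − 1| < δ implies |(-7u - 4) + 11| < ε.
Since (-7u - 4) + 11 = -7(u − 1), we have |(-7u - 4) + 11| = 7|u − 1|.
Thus it suffices that |u − 1| < ε/7.
Choosing δ = ε/7 gives |(-7u - 4) + 11| = 7|u − 1| < ε whenever |u − 1| < δ.

δ = ε/7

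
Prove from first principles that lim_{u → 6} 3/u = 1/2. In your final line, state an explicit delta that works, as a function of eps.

Let eps > 0 be given. We seek delta > 0 such that 0 < |u − 6| < delta implies |3/u − (1/2)| < eps.
|3/u − (1/2)| = 3·|6 − u|/(6·|u|) = 3|u − 6|/(6|u|).
Restrict delta ≤ 3. Then |u − 6| < 3 gives |u| > 3, so 6|u| > 18.
Then |3/u − (1/2)| < 3|u − 6|/18, which is < eps when |u − 6| < 6eps.
Take delta = min(3, 6eps). Then 0 < |u − 6| < delta gives both |u − 6| < 3 and |u − 6| < 6eps, so |3/u − (1/2)| < eps.

delta = min(3, 6eps)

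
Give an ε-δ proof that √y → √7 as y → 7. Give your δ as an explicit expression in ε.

δ = min(7, √7·ε)

Let ε > 0. We want δ > 0 such that 0 < |y − 7| < δ implies |√y − √7| < ε.
Multiplying by the conjugate, |√y − √7| = |y − 7|/(√y + √7).
Restrict δ ≤ 7 so that |y − 7| < 7 forces y > 0, and then √y + √7 > √7.
Hence |√y − √7| < |y − 7|/√7, which is < ε once |y − 7| < √7·ε.
Take δ = min(7, √7·ε). If 0 < |y − 7| < δ then y > 0 and |√y − √7| < |y − 7|/√7 < ε.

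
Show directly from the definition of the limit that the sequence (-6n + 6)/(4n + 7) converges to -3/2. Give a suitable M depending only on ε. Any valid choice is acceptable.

M = (33/8)/ε

Let ε > 0 be given. For n ≥ 1, |(-6n + 6)/(4n + 7) + 3/2| = |66|/(4(4n + 7)) = 66/(4(4n + 7)).
Since 4n + 7 ≥ 4n for n ≥ 1, this is ≤ 66/(4·4n) = (33/8)/n.
So |(-6n + 6)/(4n + 7) + 3/2| < ε whenever n > (33/8)/ε.
Take M = (33/8)/ε. If n > M then |(-6n + 6)/(4n + 7) + 3/2| ≤ (33/8)/n < ε.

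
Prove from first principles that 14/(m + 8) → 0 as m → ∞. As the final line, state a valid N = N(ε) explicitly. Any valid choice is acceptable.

N = 14/ε

Let ε > 0 be given. For m ≥ 1, |14/(m + 8) − 0| = 14/(m + 8) ≤ 14/m.
We need 14/m < ε, i.e. m > 14/ε.
Take N = 14/ε. If m > N then |14/(m + 8)| ≤ 14/m < ε.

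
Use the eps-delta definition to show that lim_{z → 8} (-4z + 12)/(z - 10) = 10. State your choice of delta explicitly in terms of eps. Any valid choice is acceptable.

delta = min(1, (1/14)eps)

Let eps > 0. We want delta > 0 with 0 < |z − 8| < delta ⇒ |(-4z + 12)/(z - 10) − 10| < eps.
Combining over a common denominator, (-4z + 12)/(z - 10) − 10 = [(-4z + 12)·(-2) − (-20)·(z - 10)] / [(-2)·(z - 10)] = 28(z − 8) / ((-2)(z - 10)).
So |(-4z + 12)/(z - 10) − 10| = 28|z − 8| / (2·|z − 10|).
Restrict delta ≤ 1. Then |z − 8| < 1 gives |z − 10| = |(z − 8) + (-2)| ≥ 2 − 1 = 1.
Hence |(-4z + 12)/(z - 10) − 10| < 28|z − 8|/(2·1) = 14|z − 8|, which is < eps once |z − 8| < (1/14)eps.
Take delta = min(1, (1/14)eps). Then 0 < |z − 8| < delta forces both bounds, so |(-4z + 12)/(z - 10) − 10| < eps.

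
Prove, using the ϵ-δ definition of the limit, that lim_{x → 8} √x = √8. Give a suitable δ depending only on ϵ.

δ = min(8, √8·ϵ)

Suppose ϵ > 0. We want δ > 0 such that 0 < |x − 8| < δ implies |√x − √8| < ϵ.
Rationalise: √x − √8 = (x − 8)/(√x + √8), so |√x − √8| = |x − 8|/(√x + √8).
Restrict δ ≤ 8 so that |x − 8| < 8 forces x > 0, and then √x + √8 > √8.
Hence |√x − √8| < |x − 8|/√8, which is < ϵ once |x − 8| < √8·ϵ.
Take δ = min(8, √8·ϵ). If 0 < |x − 8| < δ then x > 0 and |√x − √8| < |x − 8|/√8 < ϵ.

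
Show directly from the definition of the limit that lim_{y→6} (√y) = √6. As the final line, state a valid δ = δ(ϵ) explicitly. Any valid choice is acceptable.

δ = min(6, √6·ϵ)

Fix ϵ > 0. We want δ > 0 such that 0 < |y − 6| < δ implies |√y − √6| < ϵ.
Multiplying by the conjugate, |√y − √6| = |y − 6|/(√y + √6).
Restrict δ ≤ 6 so that |y − 6| < 6 forces y > 0, and then √y + √6 > √6.
Hence |√y − √6| < |y − 6|/√6, which is < ϵ once |y − 6| < √6·ϵ.
Take δ = min(6, √6·ϵ). If 0 < |y − 6| < δ then y > 0 and |√y − √6| < |y − 6|/√6 < ϵ.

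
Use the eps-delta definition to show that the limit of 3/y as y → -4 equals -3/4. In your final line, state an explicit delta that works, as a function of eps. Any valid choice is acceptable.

delta = min(2, (8/3)eps)

Let eps > 0. We seek delta > 0 such that 0 < |y + 4| < delta implies |3/y + 3/4| < eps.
|3/y + 3/4| = 3·|-4 − y|/(4·|y|) = 3|y + 4|/(4|y|).
Require delta ≤ 2 so that |y| > 4 − 2 = 2, hence 4|y| > 8.
Then |3/y + 3/4| < 3|y + 4|/8, which is < eps when |y + 4| < (8/3)eps.
Take delta = min(2, (8/3)eps). Then 0 < |y + 4| < delta gives both |y + 4| < 2 and |y + 4| < (8/3)eps, so |3/y + 3/4| < eps.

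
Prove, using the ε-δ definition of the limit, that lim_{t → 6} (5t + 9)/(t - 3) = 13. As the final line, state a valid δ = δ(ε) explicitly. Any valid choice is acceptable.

Suppose ε > 0. We want δ > 0 with 0 < |t − 6| < δ ⇒ |(5t + 9)/(t - 3) − 13| < ε.
Combining over a common denominator, (5t + 9)/(t - 3) − 13 = [(5t + 9)·3 − 39·(t - 3)] / [3·(t - 3)] = -24(t − 6) / (3(t - 3)).
So |(5t + 9)/(t - 3) − 13| = 24|t − 6| / (3·|t − 3|).
Require δ ≤ 3/2, so |t − 3| ≥ |3| − |t − 6| > 3 − 3/2 = 3/2.
Hence |(5t + 9)/(t - 3) − 13| < 24|t − 6|/(3·(3/2)) = (16/3)|t − 6|, which is < ε once |t − 6| < (3/16)ε.
Take δ = min(3/2, (3/16)ε). Then 0 < |t − 6| < δ forces both bounds, so |(5t + 9)/(t - 3) − 13| < ε.

δ = min(3/2, (3/16)ε)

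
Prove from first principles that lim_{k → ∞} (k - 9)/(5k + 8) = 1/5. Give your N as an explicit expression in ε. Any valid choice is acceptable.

N = (53/25)/ε

Fix ε > 0. For k ≥ 1, |(k - 9)/(5k + 8) − (1/5)| = |-53|/(5(5k + 8)) = 53/(5(5k + 8)).
Since 5k + 8 ≥ 5k for k ≥ 1, this is ≤ 53/(5·5k) = (53/25)/k.
So |(k - 9)/(5k + 8) − (1/5)| < ε whenever k > (53/25)/ε.
Take N = (53/25)/ε. If k > N then |(k - 9)/(5k + 8) − (1/5)| ≤ (53/25)/k < ε.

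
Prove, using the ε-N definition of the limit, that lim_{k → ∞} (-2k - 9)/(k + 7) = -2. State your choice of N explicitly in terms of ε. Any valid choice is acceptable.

Let ε > 0 be given. For k ≥ 1, |(-2k - 9)/(k + 7) + 2| = |5|/((k + 7)) = 5/((k + 7)).
Since k + 7 ≥ k for k ≥ 1, this is ≤ 5/(k) = 5/k.
So |(-2k - 9)/(k + 7) + 2| < ε whenever k > 5/ε.
Take N = 5/ε. If k > N then |(-2k - 9)/(k + 7) + 2| ≤ 5/k < ε.

N = 5/ε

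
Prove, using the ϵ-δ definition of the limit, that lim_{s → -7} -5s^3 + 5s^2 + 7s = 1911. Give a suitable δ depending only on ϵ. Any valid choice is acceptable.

δ = min(2, ϵ/1038)

Fix ϵ > 0. We want δ > 0 such that 0 < |s + 7| < δ implies |(-5s^3 + 5s^2 + 7s) − 1911| < ϵ.
(-5s^3 + 5s^2 + 7s) − 1911 = -5s^3 + 5s^2 + 7s - 1911 = (s + 7)(-5s^2 + 40s - 273).
So |(-5s^3 + 5s^2 + 7s) − 1911| = |s + 7|·|-5s^2 + 40s - 273|.
Require δ ≤ 2. Then |s + 7| < 2 gives |s| < 9, and by the triangle inequality |-5s^2 + 40s - 273| ≤ 5·9^2 + 40·9 + 273 = 1038.
Hence |(-5s^3 + 5s^2 + 7s) − 1911| ≤ 1038|s + 7| < ϵ provided |s + 7| < ϵ/1038.
Take δ = min(2, ϵ/1038). Then 0 < |s + 7| < δ gives both |s + 7| < 2 and |s + 7| < ϵ/1038, so |(-5s^3 + 5s^2 + 7s) − 1911| < ϵ.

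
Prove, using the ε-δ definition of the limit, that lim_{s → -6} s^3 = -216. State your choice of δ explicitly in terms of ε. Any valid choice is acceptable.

Let ε > 0 be given. We seek δ > 0 with 0 < |s + 6| < δ ⇒ |s^3 + 216| < ε.
Factor: s^3 + 216 = (s + 6)(s^2 - 6s + 36), so |s^3 + 216| = |s + 6|·|s^2 - 6s + 36|.
Restrict δ ≤ 1. Then |s + 6| < 1 gives |s| < 7, so by the triangle inequality |s^2 - 6s + 36| ≤ 7^2 + 6·7 + 36 = 127.
Hence |s^3 + 216| ≤ 127|s + 6|, which is < ε once |s + 6| < ε/127.
Take δ = min(1, ε/127). If 0 < |s + 6| < δ then both bounds hold and |s^3 + 216| ≤ 127|s + 6| < 127·(ε/127) = ε.

δ = min(1, ε/127)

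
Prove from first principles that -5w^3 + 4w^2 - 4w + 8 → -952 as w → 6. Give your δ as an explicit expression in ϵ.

δ = min(1, ϵ/587)

Fix ϵ > 0. We want δ > 0 such that 0 < |w − 6| < δ implies |(-5w^3 + 4w^2 - 4w + 8) + 952| < ϵ.
(-5w^3 + 4w^2 - 4w + 8) + 952 = -5w^3 + 4w^2 - 4w + 960 = (w − 6)(-5w^2 - 26w - 160).
So |(-5w^3 + 4w^2 - 4w + 8) + 952| = |w − 6|·|-5w^2 - 26w - 160|.
Require δ ≤ 1. Then |w − 6| < 1 gives |w| < 7, and by the triangle inequality |-5w^2 - 26w - 160| ≤ 5·7^2 + 26·7 + 160 = 587.
Hence |(-5w^3 + 4w^2 - 4w + 8) + 952| ≤ 587|w − 6| < ϵ provided |w − 6| < ϵ/587.
Choosing δ = min(1, ϵ/587) ensures both conditions, hence |(-5w^3 + 4w^2 - 4w + 8) + 952| < ϵ.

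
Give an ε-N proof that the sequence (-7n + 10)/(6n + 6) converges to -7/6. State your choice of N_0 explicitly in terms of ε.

Let ε > 0. For n ≥ 1, |(-7n + 10)/(6n + 6) + 7/6| = |102|/(6(6n + 6)) = 102/(6(6n + 6)).
Since 6n + 6 ≥ 6n for n ≥ 1, this is ≤ 102/(6·6n) = (17/6)/n.
So |(-7n + 10)/(6n + 6) + 7/6| < ε whenever n > (17/6)/ε.
Take N_0 = (17/6)/ε. If n > N_0 then |(-7n + 10)/(6n + 6) + 7/6| ≤ (17/6)/n < ε.

N_0 = (17/6)/ε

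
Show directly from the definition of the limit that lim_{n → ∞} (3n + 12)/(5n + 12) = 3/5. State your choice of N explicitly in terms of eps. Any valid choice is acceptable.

Let eps > 0. For n ≥ 1, |(3n + 12)/(5n + 12) − (3/5)| = |24|/(5(5n + 12)) = 24/(5(5n + 12)).
Since 5n + 12 ≥ 5n for n ≥ 1, this is ≤ 24/(5·5n) = (24/25)/n.
So |(3n + 12)/(5n + 12) − (3/5)| < eps whenever n > (24/25)/eps.
Take N = (24/25)/eps. If n > N then |(3n + 12)/(5n + 12) − (3/5)| ≤ (24/25)/n < eps.

N = (24/25)/eps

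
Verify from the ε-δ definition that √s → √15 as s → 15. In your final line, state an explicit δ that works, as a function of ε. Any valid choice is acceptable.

δ = min(15, √15·ε)

Let ε > 0. We want δ > 0 such that 0 < |s − 15| < δ implies |√s − √15| < ε.
Rationalise: √s − √15 = (s − 15)/(√s + √15), so |√s − √15| = |s − 15|/(√s + √15).
Restrict δ ≤ 15 so that |s − 15| < 15 forces s > 0, and then √s + √15 > √15.
Hence |√s − √15| < |s − 15|/√15, which is < ε once |s − 15| < √15·ε.
Take δ = min(15, √15·ε). If 0 < |s − 15| < δ then s > 0 and |√s − √15| < |s − 15|/√15 < ε.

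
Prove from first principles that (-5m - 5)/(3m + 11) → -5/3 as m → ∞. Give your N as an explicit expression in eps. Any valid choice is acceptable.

N = (40/9)/eps

Let eps > 0 be given. For m ≥ 1, |(-5m - 5)/(3m + 11) + 5/3| = |40|/(3(3m + 11)) = 40/(3(3m + 11)).
Since 3m + 11 ≥ 3m for m ≥ 1, this is ≤ 40/(3·3m) = (40/9)/m.
So |(-5m - 5)/(3m + 11) + 5/3| < eps whenever m > (40/9)/eps.
Take N = (40/9)/eps. If m > N then |(-5m - 5)/(3m + 11) + 5/3| ≤ (40/9)/m < eps.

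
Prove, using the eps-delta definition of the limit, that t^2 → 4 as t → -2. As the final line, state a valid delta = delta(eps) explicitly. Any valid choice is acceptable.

delta = min(1, eps/5)

Let eps > 0. We seek delta > 0 with 0 < |t + 2| < delta ⇒ |t^2 − 4| < eps.
Factor: t^2 − 4 = (t + 2)(t - 2), so |t^2 − 4| = |t + 2|·|t - 2|.
Restrict delta ≤ 1. Then |t + 2| < 1 gives |t| < 3, so by the triangle inequality |t - 2| ≤ 3 + 2 = 5.
Hence |t^2 − 4| ≤ 5|t + 2|, which is < eps once |t + 2| < eps/5.
Take delta = min(1, eps/5). If 0 < |t + 2| < delta then both bounds hold and |t^2 − 4| ≤ 5|t + 2| < 5·(eps/5) = eps.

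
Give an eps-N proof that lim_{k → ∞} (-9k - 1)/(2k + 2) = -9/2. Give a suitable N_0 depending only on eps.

Fix eps > 0. For k ≥ 1, |(-9k - 1)/(2k + 2) + 9/2| = |16|/(2(2k + 2)) = 16/(2(2k + 2)).
Since 2k + 2 ≥ 2k for k ≥ 1, this is ≤ 16/(2·2k) = 4/k.
So |(-9k - 1)/(2k + 2) + 9/2| < eps whenever k > 4/eps.
Take N_0 = 4/eps. If k > N_0 then |(-9k - 1)/(2k + 2) + 9/2| ≤ 4/k < eps.

N_0 = 4/eps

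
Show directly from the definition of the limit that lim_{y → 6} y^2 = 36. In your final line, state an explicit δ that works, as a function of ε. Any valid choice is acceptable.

Let ε > 0. We seek δ > 0 with 0 < |y − 6| < δ ⇒ |y^2 − 36| < ε.
Factor: y^2 − 36 = (y − 6)(y + 6), so |y^2 − 36| = |y − 6|·|y + 6|.
Restrict δ ≤ 2. Then |y − 6| < 2 gives |y| < 8, so by the triangle inequality |y + 6| ≤ 8 + 6 = 14.
Hence |y^2 − 36| ≤ 14|y − 6|, which is < ε once |y − 6| < ε/14.
Take δ = min(2, ε/14). If 0 < |y − 6| < δ then both bounds hold and |y^2 − 36| ≤ 14|y − 6| < 14·(ε/14) = ε.

δ = min(2, ε/14)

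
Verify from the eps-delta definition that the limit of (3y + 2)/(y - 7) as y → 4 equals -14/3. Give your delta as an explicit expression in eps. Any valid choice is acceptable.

delta = min(3/2, (9/46)eps)

Suppose eps > 0. We want delta > 0 with 0 < |y − 4| < delta ⇒ |(3y + 2)/(y - 7) + 14/3| < eps.
Combining over a common denominator, (3y + 2)/(y - 7) + 14/3 = [(3y + 2)·(-3) − 14·(y - 7)] / [(-3)·(y - 7)] = -23(y − 4) / ((-3)(y - 7)).
So |(3y + 2)/(y - 7) + 14/3| = 23|y − 4| / (3·|y − 7|).
Require delta ≤ 3/2, so |y − 7| ≥ |-3| − |y − 4| > 3 − 3/2 = 3/2.
Hence |(3y + 2)/(y - 7) + 14/3| < 23|y − 4|/(3·(3/2)) = (46/9)|y − 4|, which is < eps once |y − 4| < (9/46)eps.
Take delta = min(3/2, (9/46)eps). Then 0 < |y − 4| < delta forces both bounds, so |(3y + 2)/(y - 7) + 14/3| < eps.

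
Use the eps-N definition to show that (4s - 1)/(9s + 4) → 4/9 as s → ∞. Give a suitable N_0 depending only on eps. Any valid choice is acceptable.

Let eps > 0. We seek N_0 > 0 such that s > N_0 implies |(4s - 1)/(9s + 4) − (4/9)| < eps.
(4s - 1)/(9s + 4) − (4/9) = (9(4s - 1) − 4(9s + 4)) / (9(9s + 4)) = -25/(9(9s + 4)).
For s > 0 we have 9s + 4 > 9s, so |(4s - 1)/(9s + 4) − (4/9)| = 25/(9(9s + 4)) < 25/(9·9s) = (25/81)/s.
Thus |(4s - 1)/(9s + 4) − (4/9)| < eps whenever s > (25/81)/eps.
Take N_0 = (25/81)/eps. If s > N_0 then |(4s - 1)/(9s + 4) − (4/9)| < (25/81)/s < eps.

N_0 = (25/81)/eps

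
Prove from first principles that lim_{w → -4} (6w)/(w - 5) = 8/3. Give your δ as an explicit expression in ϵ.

δ = min(9/2, (27/20)ϵ)

Fix ϵ > 0. We want δ > 0 with 0 < |w + 4| < δ ⇒ |(6w)/(w - 5) − (8/3)| < ϵ.
Combining over a common denominator, (6w)/(w - 5) − (8/3) = [(6w)·(-9) − (-24)·(w - 5)] / [(-9)·(w - 5)] = -30(w + 4) / ((-9)(w - 5)).
So |(6w)/(w - 5) − (8/3)| = 30|w + 4| / (9·|w − 5|).
Restrict δ ≤ 9/2. Then |w + 4| < 9/2 gives |w − 5| = |(w + 4) + (-9)| ≥ 9 − 9/2 = 9/2.
Hence |(6w)/(w - 5) − (8/3)| < 30|w + 4|/(9·(9/2)) = (20/27)|w + 4|, which is < ϵ once |w + 4| < (27/20)ϵ.
Take δ = min(9/2, (27/20)ϵ). Then 0 < |w + 4| < δ forces both bounds, so |(6w)/(w - 5) − (8/3)| < ϵ.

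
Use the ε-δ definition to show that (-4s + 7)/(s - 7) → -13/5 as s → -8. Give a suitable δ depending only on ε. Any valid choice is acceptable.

δ = min(15/2, (75/14)ε)

Suppose ε > 0. We want δ > 0 with 0 < |s + 8| < δ ⇒ |(-4s + 7)/(s - 7) + 13/5| < ε.
Combining over a common denominator, (-4s + 7)/(s - 7) + 13/5 = [(-4s + 7)·(-15) − 39·(s - 7)] / [(-15)·(s - 7)] = 21(s + 8) / ((-15)(s - 7)).
So |(-4s + 7)/(s - 7) + 13/5| = 21|s + 8| / (15·|s − 7|).
Restrict δ ≤ 15/2. Then |s + 8| < 15/2 gives |s − 7| = |(s + 8) + (-15)| ≥ 15 − 15/2 = 15/2.
Hence |(-4s + 7)/(s - 7) + 13/5| < 21|s + 8|/(15·(15/2)) = (14/75)|s + 8|, which is < ε once |s + 8| < (75/14)ε.
Take δ = min(15/2, (75/14)ε). Then 0 < |s + 8| < δ forces both bounds, so |(-4s + 7)/(s - 7) + 13/5| < ε.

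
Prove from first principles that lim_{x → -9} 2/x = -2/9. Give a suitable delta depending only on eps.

delta = min(9/2, (81/4)eps)

Let eps > 0. We seek delta > 0 such that 0 < |x + 9| < delta implies |2/x + 2/9| < eps.
|2/x + 2/9| = 2·|-9 − x|/(9·|x|) = 2|x + 9|/(9|x|).
Restrict delta ≤ 9/2. Then |x + 9| < 9/2 gives |x| > 9/2, so 9|x| > 81/2.
Then |2/x + 2/9| < 2|x + 9|/(81/2), which is < eps when |x + 9| < (81/4)eps.
Take delta = min(9/2, (81/4)eps). Then 0 < |x + 9| < delta gives both |x + 9| < 9/2 and |x + 9| < (81/4)eps, so |2/x + 2/9| < eps.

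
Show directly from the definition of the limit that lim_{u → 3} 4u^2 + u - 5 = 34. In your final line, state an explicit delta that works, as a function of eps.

delta = min(1, eps/29)

Suppose eps > 0. We want delta > 0 such that 0 < |u − 3| < delta implies |(4u^2 + u - 5) − 34| < eps.
(4u^2 + u - 5) − 34 = 4u^2 + u - 39 = (u − 3)(4u + 13).
So |(4u^2 + u - 5) − 34| = |u − 3|·|4u + 13|.
Require delta ≤ 1. Then |u − 3| < 1 gives |u| < 4, and by the triangle inequality |4u + 13| ≤ 4·4 + 13 = 29.
Hence |(4u^2 + u - 5) − 34| ≤ 29|u − 3| < eps provided |u − 3| < eps/29.
Choosing delta = min(1, eps/29) ensures both conditions, hence |(4u^2 + u - 5) − 34| < eps.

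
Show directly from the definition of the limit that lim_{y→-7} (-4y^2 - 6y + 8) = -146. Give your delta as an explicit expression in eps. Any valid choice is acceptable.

delta = min(1, eps/54)

Let eps > 0 be given. We want delta > 0 such that 0 < |y + 7| < delta implies |(-4y^2 - 6y + 8) + 146| < eps.
(-4y^2 - 6y + 8) + 146 = -4y^2 - 6y + 154 = (y + 7)(-4y + 22).
So |(-4y^2 - 6y + 8) + 146| = |y + 7|·|-4y + 22|.
Require delta ≤ 1. Then |y + 7| < 1 gives |y| < 8, and by the triangle inequality |-4y + 22| ≤ 4·8 + 22 = 54.
Hence |(-4y^2 - 6y + 8) + 146| ≤ 54|y + 7| < eps provided |y + 7| < eps/54.
Choosing delta = min(1, eps/54) ensures both conditions, hence |(-4y^2 - 6y + 8) + 146| < eps.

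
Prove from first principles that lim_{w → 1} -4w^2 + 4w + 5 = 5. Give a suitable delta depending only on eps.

Fix eps > 0. We want delta > 0 such that 0 < |w − 1| < delta implies |(-4w^2 + 4w + 5) − 5| < eps.
(-4w^2 + 4w + 5) − 5 = -4w^2 + 4w = (w − 1)(-4w).
So |(-4w^2 + 4w + 5) − 5| = |w − 1|·|-4w|.
Require delta ≤ 2. Then |w − 1| < 2 gives |w| < 3, and by the triangle inequality |-4w| ≤ 4·3 = 12.
Hence |(-4w^2 + 4w + 5) − 5| ≤ 12|w − 1| < eps provided |w − 1| < eps/12.
Choosing delta = min(2, eps/12) ensures both conditions, hence |(-4w^2 + 4w + 5) − 5| < eps.

delta = min(2, eps/12)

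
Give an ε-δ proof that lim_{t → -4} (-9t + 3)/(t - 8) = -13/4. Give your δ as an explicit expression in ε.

δ = min(6, (24/23)ε)

Let ε > 0 be given. We want δ > 0 with 0 < |t + 4| < δ ⇒ |(-9t + 3)/(t - 8) + 13/4| < ε.
Combining over a common denominator, (-9t + 3)/(t - 8) + 13/4 = [(-9t + 3)·(-12) − 39·(t - 8)] / [(-12)·(t - 8)] = 69(t + 4) / ((-12)(t - 8)).
So |(-9t + 3)/(t - 8) + 13/4| = 69|t + 4| / (12·|t − 8|).
Require δ ≤ 6, so |t − 8| ≥ |-12| − |t + 4| > 12 − 6 = 6.
Hence |(-9t + 3)/(t - 8) + 13/4| < 69|t + 4|/(12·6) = (23/24)|t + 4|, which is < ε once |t + 4| < (24/23)ε.
Take δ = min(6, (24/23)ε). Then 0 < |t + 4| < δ forces both bounds, so |(-9t + 3)/(t - 8) + 13/4| < ε.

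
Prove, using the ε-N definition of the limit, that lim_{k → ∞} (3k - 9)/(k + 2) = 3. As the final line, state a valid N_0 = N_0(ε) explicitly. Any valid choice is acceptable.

Let ε > 0 be given. For k ≥ 1, |(3k - 9)/(k + 2) − 3| = |-15|/((k + 2)) = 15/((k + 2)).
Since k + 2 ≥ k for k ≥ 1, this is ≤ 15/(k) = 15/k.
So |(3k - 9)/(k + 2) − 3| < ε whenever k > 15/ε.
Take N_0 = 15/ε. If k > N_0 then |(3k - 9)/(k + 2) − 3| ≤ 15/k < ε.

N_0 = 15/ε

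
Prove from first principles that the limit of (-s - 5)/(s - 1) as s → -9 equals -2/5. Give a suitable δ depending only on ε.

Suppose ε > 0. We want δ > 0 with 0 < |s + 9| < δ ⇒ |(-s - 5)/(s - 1) + 2/5| < ε.
Combining over a common denominator, (-s - 5)/(s - 1) + 2/5 = [(-s - 5)·(-10) − 4·(s - 1)] / [(-10)·(s - 1)] = 6(s + 9) / ((-10)(s - 1)).
So |(-s - 5)/(s - 1) + 2/5| = 6|s + 9| / (10·|s − 1|).
Restrict δ ≤ 5. Then |s + 9| < 5 gives |s − 1| = |(s + 9) + (-10)| ≥ 10 − 5 = 5.
Hence |(-s - 5)/(s - 1) + 2/5| < 6|s + 9|/(10·5) = (3/25)|s + 9|, which is < ε once |s + 9| < (25/3)ε.
Take δ = min(5, (25/3)ε). Then 0 < |s + 9| < δ forces both bounds, so |(-s - 5)/(s - 1) + 2/5| < ε.

δ = min(5, (25/3)ε)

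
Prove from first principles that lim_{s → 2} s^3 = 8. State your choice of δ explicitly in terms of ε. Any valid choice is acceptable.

Fix ε > 0. We seek δ > 0 with 0 < |s − 2| < δ ⇒ |s^3 − 8| < ε.
Factor: s^3 − 8 = (s − 2)(s^2 + 2s + 4), so |s^3 − 8| = |s − 2|·|s^2 + 2s + 4|.
Impose δ ≤ 2 so that |s| < 4; then |s^2 + 2s + 4| ≤ 28.
Hence |s^3 − 8| ≤ 28|s − 2|, which is < ε once |s − 2| < ε/28.
Take δ = min(2, ε/28). If 0 < |s − 2| < δ then both bounds hold and |s^3 − 8| ≤ 28|s − 2| < 28·(ε/28) = ε.

δ = min(2, ε/28)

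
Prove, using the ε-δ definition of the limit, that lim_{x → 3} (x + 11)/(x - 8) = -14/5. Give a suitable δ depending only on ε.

Suppose ε > 0. We want δ > 0 with 0 < |x − 3| < δ ⇒ |(x + 11)/(x - 8) + 14/5| < ε.
Combining over a common denominator, (x + 11)/(x - 8) + 14/5 = [(x + 11)·(-5) − 14·(x - 8)] / [(-5)·(x - 8)] = -19(x − 3) / ((-5)(x - 8)).
So |(x + 11)/(x - 8) + 14/5| = 19|x − 3| / (5·|x − 8|).
Require δ ≤ 5/2, so |x − 8| ≥ |-5| − |x − 3| > 5 − 5/2 = 5/2.
Hence |(x + 11)/(x - 8) + 14/5| < 19|x − 3|/(5·(5/2)) = (38/25)|x − 3|, which is < ε once |x − 3| < (25/38)ε.
Take δ = min(5/2, (25/38)ε). Then 0 < |x − 3| < δ forces both bounds, so |(x + 11)/(x - 8) + 14/5| < ε.

δ = min(5/2, (25/38)ε)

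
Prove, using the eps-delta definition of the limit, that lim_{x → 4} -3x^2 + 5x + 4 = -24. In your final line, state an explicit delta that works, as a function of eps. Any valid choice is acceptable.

delta = min(1, eps/22)

Suppose eps > 0. We want delta > 0 such that 0 < |x − 4| < delta implies |(-3x^2 + 5x + 4) + 24| < eps.
(-3x^2 + 5x + 4) + 24 = -3x^2 + 5x + 28 = (x − 4)(-3x - 7).
So |(-3x^2 + 5x + 4) + 24| = |x − 4|·|-3x - 7|.
Require delta ≤ 1. Then |x − 4| < 1 gives |x| < 5, and by the triangle inequality |-3x - 7| ≤ 3·5 + 7 = 22.
Hence |(-3x^2 + 5x + 4) + 24| ≤ 22|x − 4| < eps provided |x − 4| < eps/22.
Choosing delta = min(1, eps/22) ensures both conditions, hence |(-3x^2 + 5x + 4) + 24| < eps.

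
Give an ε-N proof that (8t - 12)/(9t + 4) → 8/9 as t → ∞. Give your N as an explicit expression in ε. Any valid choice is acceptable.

Suppose ε > 0. We seek N > 0 such that t > N implies |(8t - 12)/(9t + 4) − (8/9)| < ε.
(8t - 12)/(9t + 4) − (8/9) = (9(8t - 12) − 8(9t + 4)) / (9(9t + 4)) = -140/(9(9t + 4)).
For t > 0 we have 9t + 4 > 9t, so |(8t - 12)/(9t + 4) − (8/9)| = 140/(9(9t + 4)) < 140/(9·9t) = (140/81)/t.
Thus |(8t - 12)/(9t + 4) − (8/9)| < ε whenever t > (140/81)/ε.
Take N = (140/81)/ε. If t > N then |(8t - 12)/(9t + 4) − (8/9)| < (140/81)/t < ε.

N = (140/81)/ε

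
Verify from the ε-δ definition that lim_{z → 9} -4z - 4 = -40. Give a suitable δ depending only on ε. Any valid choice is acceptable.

δ = ε/4

Let ε > 0. We need δ > 0 so that 0 < |z − 9| < δ implies |(-4z - 4) + 40| < ε.
|(-4z - 4) + 40| = |-4z + 36| = 4|z − 9|.
Thus it suffices that |z − 9| < ε/4.
Choosing δ = ε/4 gives |(-4z - 4) + 40| = 4|z − 9| < ε whenever |z − 9| < δ.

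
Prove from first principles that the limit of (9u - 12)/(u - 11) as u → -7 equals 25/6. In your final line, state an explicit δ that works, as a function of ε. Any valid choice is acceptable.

δ = min(9, (54/29)ε)

Suppose ε > 0. We want δ > 0 with 0 < |u + 7| < δ ⇒ |(9u - 12)/(u - 11) − (25/6)| < ε.
Combining over a common denominator, (9u - 12)/(u - 11) − (25/6) = [(9u - 12)·(-18) − (-75)·(u - 11)] / [(-18)·(u - 11)] = -87(u + 7) / ((-18)(u - 11)).
So |(9u - 12)/(u - 11) − (25/6)| = 87|u + 7| / (18·|u − 11|).
Restrict δ ≤ 9. Then |u + 7| < 9 gives |u − 11| = |(u + 7) + (-18)| ≥ 18 − 9 = 9.
Hence |(9u - 12)/(u - 11) − (25/6)| < 87|u + 7|/(18·9) = (29/54)|u + 7|, which is < ε once |u + 7| < (54/29)ε.
Take δ = min(9, (54/29)ε). Then 0 < |u + 7| < δ forces both bounds, so |(9u - 12)/(u - 11) − (25/6)| < ε.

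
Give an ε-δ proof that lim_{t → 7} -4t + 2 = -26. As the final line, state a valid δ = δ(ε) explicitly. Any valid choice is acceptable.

Suppose ε > 0. We need δ > 0 so that 0 < |t − 7| < δ implies |(-4t + 2) + 26| < ε.
Since (-4t + 2) + 26 = -4(t − 7), we have |(-4t + 2) + 26| = 4|t − 7|.
So 4|t − 7| < ε exactly when |t − 7| < ε/4.
Choosing δ = ε/4 gives |(-4t + 2) + 26| = 4|t − 7| < ε whenever |t − 7| < δ.

δ = ε/4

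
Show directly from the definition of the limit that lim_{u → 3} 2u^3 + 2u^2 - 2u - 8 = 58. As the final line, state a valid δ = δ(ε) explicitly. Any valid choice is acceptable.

Let ε > 0. We want δ > 0 such that 0 < |u − 3| < δ implies |(2u^3 + 2u^2 - 2u - 8) − 58| < ε.
(2u^3 + 2u^2 - 2u - 8) − 58 = 2u^3 + 2u^2 - 2u - 66 = (u − 3)(2u^2 + 8u + 22).
So |(2u^3 + 2u^2 - 2u - 8) − 58| = |u − 3|·|2u^2 + 8u + 22|.
Require δ ≤ 1. Then |u − 3| < 1 gives |u| < 4, and by the triangle inequality |2u^2 + 8u + 22| ≤ 2·4^2 + 8·4 + 22 = 86.
Hence |(2u^3 + 2u^2 - 2u - 8) − 58| ≤ 86|u − 3| < ε provided |u − 3| < ε/86.
Take δ = min(1, ε/86). Then 0 < |u − 3| < δ gives both |u − 3| < 1 and |u − 3| < ε/86, so |(2u^3 + 2u^2 - 2u - 8) − 58| < ε.

δ = min(1, ε/86)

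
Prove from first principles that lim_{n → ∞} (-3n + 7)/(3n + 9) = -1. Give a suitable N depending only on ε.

N = (16/3)/ε

Suppose ε > 0. For n ≥ 1, |(-3n + 7)/(3n + 9) + 1| = |48|/(3(3n + 9)) = 48/(3(3n + 9)).
Since 3n + 9 ≥ 3n for n ≥ 1, this is ≤ 48/(3·3n) = (16/3)/n.
So |(-3n + 7)/(3n + 9) + 1| < ε whenever n > (16/3)/ε.
Take N = (16/3)/ε. If n > N then |(-3n + 7)/(3n + 9) + 1| ≤ (16/3)/n < ε.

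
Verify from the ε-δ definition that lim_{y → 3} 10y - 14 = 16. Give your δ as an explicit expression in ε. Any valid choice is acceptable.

δ = ε/10

Let ε > 0. We need δ > 0 so that 0 < |y − 3| < δ implies |(10y - 14) − 16| < ε.
|(10y - 14) − 16| = |10y - 30| = 10|y − 3|.
Thus it suffices that |y − 3| < ε/10.
Choosing δ = ε/10 gives |(10y - 14) − 16| = 10|y − 3| < ε whenever |y − 3| < δ.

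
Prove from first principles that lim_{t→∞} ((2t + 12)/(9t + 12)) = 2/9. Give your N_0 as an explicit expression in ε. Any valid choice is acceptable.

Fix ε > 0. We seek N_0 > 0 such that t > N_0 implies |(2t + 12)/(9t + 12) − (2/9)| < ε.
(2t + 12)/(9t + 12) − (2/9) = (9(2t + 12) − 2(9t + 12)) / (9(9t + 12)) = 84/(9(9t + 12)).
For t > 0 we have 9t + 12 > 9t, so |(2t + 12)/(9t + 12) − (2/9)| = 84/(9(9t + 12)) < 84/(9·9t) = (28/27)/t.
Thus |(2t + 12)/(9t + 12) − (2/9)| < ε whenever t > (28/27)/ε.
Take N_0 = (28/27)/ε. If t > N_0 then |(2t + 12)/(9t + 12) − (2/9)| < (28/27)/t < ε.

N_0 = (28/27)/ε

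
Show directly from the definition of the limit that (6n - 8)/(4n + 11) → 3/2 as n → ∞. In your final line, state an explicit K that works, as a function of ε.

K = (49/8)/ε

Suppose ε > 0. For n ≥ 1, |(6n - 8)/(4n + 11) − (3/2)| = |-98|/(4(4n + 11)) = 98/(4(4n + 11)).
Since 4n + 11 ≥ 4n for n ≥ 1, this is ≤ 98/(4·4n) = (49/8)/n.
So |(6n - 8)/(4n + 11) − (3/2)| < ε whenever n > (49/8)/ε.
Take K = (49/8)/ε. If n > K then |(6n - 8)/(4n + 11) − (3/2)| ≤ (49/8)/n < ε.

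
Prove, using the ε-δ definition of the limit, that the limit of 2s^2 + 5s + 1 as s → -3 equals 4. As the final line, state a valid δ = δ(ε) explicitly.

δ = min(1, ε/9)

Suppose ε > 0. We want δ > 0 such that 0 < |s + 3| < δ implies |(2s^2 + 5s + 1) − 4| < ε.
(2s^2 + 5s + 1) − 4 = 2s^2 + 5s - 3 = (s + 3)(2s - 1).
So |(2s^2 + 5s + 1) − 4| = |s + 3|·|2s - 1|.
Require δ ≤ 1. Then |s + 3| < 1 gives |s| < 4, and by the triangle inequality |2s - 1| ≤ 2·4 + 1 = 9.
Hence |(2s^2 + 5s + 1) − 4| ≤ 9|s + 3| < ε provided |s + 3| < ε/9.
Take δ = min(1, ε/9). Then 0 < |s + 3| < δ gives both |s + 3| < 1 and |s + 3| < ε/9, so |(2s^2 + 5s + 1) − 4| < ε.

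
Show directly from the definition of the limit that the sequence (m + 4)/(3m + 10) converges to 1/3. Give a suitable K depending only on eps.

Let eps > 0. For m ≥ 1, |(m + 4)/(3m + 10) − (1/3)| = |2|/(3(3m + 10)) = 2/(3(3m + 10)).
Since 3m + 10 ≥ 3m for m ≥ 1, this is ≤ 2/(3·3m) = (2/9)/m.
So |(m + 4)/(3m + 10) − (1/3)| < eps whenever m > (2/9)/eps.
Take K = (2/9)/eps. If m > K then |(m + 4)/(3m + 10) − (1/3)| ≤ (2/9)/m < eps.

K = (2/9)/eps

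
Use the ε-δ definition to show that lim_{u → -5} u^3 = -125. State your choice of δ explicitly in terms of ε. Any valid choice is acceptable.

δ = min(1, ε/91)

Let ε > 0 be given. We seek δ > 0 with 0 < |u + 5| < δ ⇒ |u^3 + 125| < ε.
Factor: u^3 + 125 = (u + 5)(u^2 - 5u + 25), so |u^3 + 125| = |u + 5|·|u^2 - 5u + 25|.
Impose δ ≤ 1 so that |u| < 6; then |u^2 - 5u + 25| ≤ 91.
Hence |u^3 + 125| ≤ 91|u + 5|, which is < ε once |u + 5| < ε/91.
Take δ = min(1, ε/91). If 0 < |u + 5| < δ then both bounds hold and |u^3 + 125| ≤ 91|u + 5| < 91·(ε/91) = ε.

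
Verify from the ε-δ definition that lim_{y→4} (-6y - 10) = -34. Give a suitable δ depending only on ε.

Let ε > 0 be given. We need δ > 0 so that 0 < |y − 4| < δ implies |(-6y - 10) + 34| < ε.
Since (-6y - 10) + 34 = -6(y − 4), we have |(-6y - 10) + 34| = 6|y − 4|.
So 6|y − 4| < ε exactly when |y − 4| < ε/6.
Choosing δ = ε/6 gives |(-6y - 10) + 34| = 6|y − 4| < ε whenever |y − 4| < δ.

δ = ε/6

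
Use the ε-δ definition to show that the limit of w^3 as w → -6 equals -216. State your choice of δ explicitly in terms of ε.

Let ε > 0 be given. We seek δ > 0 with 0 < |w + 6| < δ ⇒ |w^3 + 216| < ε.
Factor: w^3 + 216 = (w + 6)(w^2 - 6w + 36), so |w^3 + 216| = |w + 6|·|w^2 - 6w + 36|.
Restrict δ ≤ 1. Then |w + 6| < 1 gives |w| < 7, so by the triangle inequality |w^2 - 6w + 36| ≤ 7^2 + 6·7 + 36 = 127.
Hence |w^3 + 216| ≤ 127|w + 6|, which is < ε once |w + 6| < ε/127.
Take δ = min(1, ε/127). If 0 < |w + 6| < δ then both bounds hold and |w^3 + 216| ≤ 127|w + 6| < 127·(ε/127) = ε.

δ = min(1, ε/127)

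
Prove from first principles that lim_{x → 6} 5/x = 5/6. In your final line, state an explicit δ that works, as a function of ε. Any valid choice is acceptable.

Let ε > 0 be given. We seek δ > 0 such that 0 < |x − 6| < δ implies |5/x − (5/6)| < ε.
|5/x − (5/6)| = 5·|6 − x|/(6·|x|) = 5|x − 6|/(6|x|).
Require δ ≤ 3 so that |x| > 6 − 3 = 3, hence 6|x| > 18.
Then |5/x − (5/6)| < 5|x − 6|/18, which is < ε when |x − 6| < (18/5)ε.
Take δ = min(3, (18/5)ε). Then 0 < |x − 6| < δ gives both |x − 6| < 3 and |x − 6| < (18/5)ε, so |5/x − (5/6)| < ε.

δ = min(3, (18/5)ε)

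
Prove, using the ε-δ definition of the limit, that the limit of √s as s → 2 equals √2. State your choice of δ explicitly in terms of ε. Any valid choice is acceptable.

δ = min(2, √2·ε)

Let ε > 0 be given. We want δ > 0 such that 0 < |s − 2| < δ implies |√s − √2| < ε.
Rationalise: √s − √2 = (s − 2)/(√s + √2), so |√s − √2| = |s − 2|/(√s + √2).
Restrict δ ≤ 2 so that |s − 2| < 2 forces s > 0, and then √s + √2 > √2.
Hence |√s − √2| < |s − 2|/√2, which is < ε once |s − 2| < √2·ε.
Take δ = min(2, √2·ε). If 0 < |s − 2| < δ then s > 0 and |√s − √2| < |s − 2|/√2 < ε.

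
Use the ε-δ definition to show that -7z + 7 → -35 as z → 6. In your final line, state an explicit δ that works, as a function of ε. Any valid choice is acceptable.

Let ε > 0 be given. We need δ > 0 so that 0 < |z − 6| < δ implies |(-7z + 7) + 35| < ε.
|(-7z + 7) + 35| = |-7z + 42| = 7|z − 6|.
So 7|z − 6| < ε exactly when |z − 6| < ε/7.
Take δ = ε/7. If 0 < |z − 6| < δ then |(-7z + 7) + 35| = 7|z − 6| < 7·(ε/7) = ε.

δ = ε/7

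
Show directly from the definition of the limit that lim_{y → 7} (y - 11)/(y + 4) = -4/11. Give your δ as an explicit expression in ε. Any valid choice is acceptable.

Let ε > 0. We want δ > 0 with 0 < |y − 7| < δ ⇒ |(y - 11)/(y + 4) + 4/11| < ε.
Combining over a common denominator, (y - 11)/(y + 4) + 4/11 = [(y - 11)·11 − (-4)·(y + 4)] / [11·(y + 4)] = 15(y − 7) / (11(y + 4)).
So |(y - 11)/(y + 4) + 4/11| = 15|y − 7| / (11·|y + 4|).
Require δ ≤ 11/2, so |y + 4| ≥ |11| − |y − 7| > 11 − 11/2 = 11/2.
Hence |(y - 11)/(y + 4) + 4/11| < 15|y − 7|/(11·(11/2)) = (30/121)|y − 7|, which is < ε once |y − 7| < (121/30)ε.
Take δ = min(11/2, (121/30)ε). Then 0 < |y − 7| < δ forces both bounds, so |(y - 11)/(y + 4) + 4/11| < ε.

δ = min(11/2, (121/30)ε)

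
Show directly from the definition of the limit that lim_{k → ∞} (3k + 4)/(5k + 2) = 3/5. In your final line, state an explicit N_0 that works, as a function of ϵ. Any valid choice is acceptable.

N_0 = (14/25)/ϵ

Suppose ϵ > 0. For k ≥ 1, |(3k + 4)/(5k + 2) − (3/5)| = |14|/(5(5k + 2)) = 14/(5(5k + 2)).
Since 5k + 2 ≥ 5k for k ≥ 1, this is ≤ 14/(5·5k) = (14/25)/k.
So |(3k + 4)/(5k + 2) − (3/5)| < ϵ whenever k > (14/25)/ϵ.
Take N_0 = (14/25)/ϵ. If k > N_0 then |(3k + 4)/(5k + 2) − (3/5)| ≤ (14/25)/k < ϵ.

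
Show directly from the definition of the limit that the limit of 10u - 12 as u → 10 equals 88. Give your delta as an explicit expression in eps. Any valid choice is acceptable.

delta = eps/10

Fix eps > 0. We need delta > 0 so that 0 < |u − 10| < delta implies |(10u - 12) − 88| < eps.
Since (10u - 12) − 88 = 10(u − 10), we have |(10u - 12) − 88| = 10|u − 10|.
Thus it suffices that |u − 10| < eps/10.
Take delta = eps/10. If 0 < |u − 10| < delta then |(10u - 12) − 88| = 10|u − 10| < 10·(eps/10) = eps.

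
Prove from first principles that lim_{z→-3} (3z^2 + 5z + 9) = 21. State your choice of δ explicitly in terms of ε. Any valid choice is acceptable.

Let ε > 0 be given. We want δ > 0 such that 0 < |z + 3| < δ implies |(3z^2 + 5z + 9) − 21| < ε.
(3z^2 + 5z + 9) − 21 = 3z^2 + 5z - 12 = (z + 3)(3z - 4).
So |(3z^2 + 5z + 9) − 21| = |z + 3|·|3z - 4|.
Require δ ≤ 2. Then |z + 3| < 2 gives |z| < 5, and by the triangle inequality |3z - 4| ≤ 3·5 + 4 = 19.
Hence |(3z^2 + 5z + 9) − 21| ≤ 19|z + 3| < ε provided |z + 3| < ε/19.
Choosing δ = min(2, ε/19) ensures both conditions, hence |(3z^2 + 5z + 9) − 21| < ε.

δ = min(2, ε/19)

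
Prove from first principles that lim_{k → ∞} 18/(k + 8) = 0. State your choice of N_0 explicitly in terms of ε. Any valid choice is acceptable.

Let ε > 0 be given. For k ≥ 1, |18/(k + 8) − 0| = 18/(k + 8) ≤ 18/k.
We need 18/k < ε, i.e. k > 18/ε.
Take N_0 = 18/ε. If k > N_0 then |18/(k + 8)| ≤ 18/k < ε.

N_0 = 18/ε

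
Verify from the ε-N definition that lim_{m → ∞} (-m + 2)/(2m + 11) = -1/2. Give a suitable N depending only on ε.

Let ε > 0. For m ≥ 1, |(-m + 2)/(2m + 11) + 1/2| = |15|/(2(2m + 11)) = 15/(2(2m + 11)).
Since 2m + 11 ≥ 2m for m ≥ 1, this is ≤ 15/(2·2m) = (15/4)/m.
So |(-m + 2)/(2m + 11) + 1/2| < ε whenever m > (15/4)/ε.
Take N = (15/4)/ε. If m > N then |(-m + 2)/(2m + 11) + 1/2| ≤ (15/4)/m < ε.

N = (15/4)/ε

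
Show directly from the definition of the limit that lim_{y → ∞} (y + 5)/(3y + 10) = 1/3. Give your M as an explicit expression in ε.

Suppose ε > 0. We seek M > 0 such that y > M implies |(y + 5)/(3y + 10) − (1/3)| < ε.
(y + 5)/(3y + 10) − (1/3) = (3(y + 5) − (3y + 10)) / (3(3y + 10)) = 5/(3(3y + 10)).
For y > 0 we have 3y + 10 > 3y, so |(y + 5)/(3y + 10) − (1/3)| = 5/(3(3y + 10)) < 5/(3·3y) = (5/9)/y.
Thus |(y + 5)/(3y + 10) − (1/3)| < ε whenever y > (5/9)/ε.
Take M = (5/9)/ε. If y > M then |(y + 5)/(3y + 10) − (1/3)| < (5/9)/y < ε.

M = (5/9)/ε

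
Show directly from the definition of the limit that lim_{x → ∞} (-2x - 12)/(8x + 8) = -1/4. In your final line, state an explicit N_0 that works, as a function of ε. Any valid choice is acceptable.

N_0 = (5/4)/ε

Let ε > 0 be given. We seek N_0 > 0 such that x > N_0 implies |(-2x - 12)/(8x + 8) + 1/4| < ε.
(-2x - 12)/(8x + 8) + 1/4 = (8(-2x - 12) − (-2)(8x + 8)) / (8(8x + 8)) = -80/(8(8x + 8)).
For x > 0 we have 8x + 8 > 8x, so |(-2x - 12)/(8x + 8) + 1/4| = 80/(8(8x + 8)) < 80/(8·8x) = (5/4)/x.
Thus |(-2x - 12)/(8x + 8) + 1/4| < ε whenever x > (5/4)/ε.
Take N_0 = (5/4)/ε. If x > N_0 then |(-2x - 12)/(8x + 8) + 1/4| < (5/4)/x < ε.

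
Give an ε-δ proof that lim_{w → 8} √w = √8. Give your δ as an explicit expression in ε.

δ = min(8, √8·ε)

Fix ε > 0. We want δ > 0 such that 0 < |w − 8| < δ implies |√w − √8| < ε.
Multiplying by the conjugate, |√w − √8| = |w − 8|/(√w + √8).
Restrict δ ≤ 8 so that |w − 8| < 8 forces w > 0, and then √w + √8 > √8.
Hence |√w − √8| < |w − 8|/√8, which is < ε once |w − 8| < √8·ε.
Take δ = min(8, √8·ε). If 0 < |w − 8| < δ then w > 0 and |√w − √8| < |w − 8|/√8 < ε.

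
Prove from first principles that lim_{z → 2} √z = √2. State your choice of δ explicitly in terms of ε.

Fix ε > 0. We want δ > 0 such that 0 < |z − 2| < δ implies |√z − √2| < ε.
Multiplying by the conjugate, |√z − √2| = |z − 2|/(√z + √2).
Restrict δ ≤ 2 so that |z − 2| < 2 forces z > 0, and then √z + √2 > √2.
Hence |√z − √2| < |z − 2|/√2, which is < ε once |z − 2| < √2·ε.
Take δ = min(2, √2·ε). If 0 < |z − 2| < δ then z > 0 and |√z − √2| < |z − 2|/√2 < ε.

δ = min(2, √2·ε)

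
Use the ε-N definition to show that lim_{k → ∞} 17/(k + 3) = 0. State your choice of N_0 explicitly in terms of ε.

Fix ε > 0. For k ≥ 1, |17/(k + 3) − 0| = 17/(k + 3) ≤ 17/k.
We need 17/k < ε, i.e. k > 17/ε.
Take N_0 = 17/ε. If k > N_0 then |17/(k + 3)| ≤ 17/k < ε.

N_0 = 17/ε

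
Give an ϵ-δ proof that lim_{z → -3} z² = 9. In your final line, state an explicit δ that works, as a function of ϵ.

δ = min(1, ϵ/7)

Let ϵ > 0. We seek δ > 0 with 0 < |z + 3| < δ ⇒ |z² − 9| < ϵ.
Factor: z² − 9 = (z + 3)(z - 3), so |z² − 9| = |z + 3|·|z - 3|.
Restrict δ ≤ 1. Then |z + 3| < 1 gives |z| < 4, so by the triangle inequality |z - 3| ≤ 4 + 3 = 7.
Hence |z² − 9| ≤ 7|z + 3|, which is < ϵ once |z + 3| < ϵ/7.
Take δ = min(1, ϵ/7). If 0 < |z + 3| < δ then both bounds hold and |z² − 9| ≤ 7|z + 3| < 7·(ϵ/7) = ϵ.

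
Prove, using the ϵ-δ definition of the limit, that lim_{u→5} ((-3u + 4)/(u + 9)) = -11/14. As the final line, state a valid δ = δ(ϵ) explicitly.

δ = min(7, (98/31)ϵ)

Let ϵ > 0 be given. We want δ > 0 with 0 < |u − 5| < δ ⇒ |(-3u + 4)/(u + 9) + 11/14| < ϵ.
Combining over a common denominator, (-3u + 4)/(u + 9) + 11/14 = [(-3u + 4)·14 − (-11)·(u + 9)] / [14·(u + 9)] = -31(u − 5) / (14(u + 9)).
So |(-3u + 4)/(u + 9) + 11/14| = 31|u − 5| / (14·|u + 9|).
Require δ ≤ 7, so |u + 9| ≥ |14| − |u − 5| > 14 − 7 = 7.
Hence |(-3u + 4)/(u + 9) + 11/14| < 31|u − 5|/(14·7) = (31/98)|u − 5|, which is < ϵ once |u − 5| < (98/31)ϵ.
Take δ = min(7, (98/31)ϵ). Then 0 < |u − 5| < δ forces both bounds, so |(-3u + 4)/(u + 9) + 11/14| < ϵ.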